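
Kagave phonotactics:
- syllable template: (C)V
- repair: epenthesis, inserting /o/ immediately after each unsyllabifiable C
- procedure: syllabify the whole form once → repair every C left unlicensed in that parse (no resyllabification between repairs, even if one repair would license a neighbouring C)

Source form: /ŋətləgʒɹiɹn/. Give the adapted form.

Syllabifying with onset maximization leaves /t/, /g/, /ʒ/, /ɹ/, /n/ stranded (no codas are permitted; onsets are limited to one consonant).
Inserting the epenthetic vowel yields /t/ → /to/, /g/ → /go/, /ʒ/ → /ʒo/, /ɹ/ → /ɹo/, /n/ → /no/.

ŋətoləgoʒoɹiɹono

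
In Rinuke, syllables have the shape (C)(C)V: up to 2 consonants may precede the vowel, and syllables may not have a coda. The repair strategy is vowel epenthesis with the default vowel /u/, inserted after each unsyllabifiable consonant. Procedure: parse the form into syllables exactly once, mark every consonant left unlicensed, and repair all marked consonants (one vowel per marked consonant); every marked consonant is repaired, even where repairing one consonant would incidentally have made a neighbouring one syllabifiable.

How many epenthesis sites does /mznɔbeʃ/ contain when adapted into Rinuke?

2

The unsyllabifiable consonants are /m/, /ʃ/; each receives one epenthetic vowel.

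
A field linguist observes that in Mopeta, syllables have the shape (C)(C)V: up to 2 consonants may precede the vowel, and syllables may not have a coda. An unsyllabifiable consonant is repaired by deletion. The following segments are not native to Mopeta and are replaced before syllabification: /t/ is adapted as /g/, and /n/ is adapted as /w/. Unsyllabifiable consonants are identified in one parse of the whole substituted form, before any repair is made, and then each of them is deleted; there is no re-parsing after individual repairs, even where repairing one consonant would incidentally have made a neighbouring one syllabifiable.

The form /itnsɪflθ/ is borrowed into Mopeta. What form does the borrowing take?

iwsɪ

Substitution: /t/ → /g/, /n/ → /w/, giving /igwsɪflθ/.
The consonants /g/, /f/, /l/, /θ/ cannot be parsed into a legal (C)(C)V syllable (no codas are permitted; onsets may contain at most 2 consonants).
Each unlicensed consonant is deleted: /g/, /f/, /l/, /θ/.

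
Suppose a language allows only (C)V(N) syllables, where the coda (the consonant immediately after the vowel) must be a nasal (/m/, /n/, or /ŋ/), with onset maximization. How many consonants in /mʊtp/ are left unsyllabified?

Syllabifying with onset maximization leaves /t/, /p/ stranded (only a nasal (/m/, /n/, or /ŋ/) is licensed in coda position; onsets are limited to one consonant).

2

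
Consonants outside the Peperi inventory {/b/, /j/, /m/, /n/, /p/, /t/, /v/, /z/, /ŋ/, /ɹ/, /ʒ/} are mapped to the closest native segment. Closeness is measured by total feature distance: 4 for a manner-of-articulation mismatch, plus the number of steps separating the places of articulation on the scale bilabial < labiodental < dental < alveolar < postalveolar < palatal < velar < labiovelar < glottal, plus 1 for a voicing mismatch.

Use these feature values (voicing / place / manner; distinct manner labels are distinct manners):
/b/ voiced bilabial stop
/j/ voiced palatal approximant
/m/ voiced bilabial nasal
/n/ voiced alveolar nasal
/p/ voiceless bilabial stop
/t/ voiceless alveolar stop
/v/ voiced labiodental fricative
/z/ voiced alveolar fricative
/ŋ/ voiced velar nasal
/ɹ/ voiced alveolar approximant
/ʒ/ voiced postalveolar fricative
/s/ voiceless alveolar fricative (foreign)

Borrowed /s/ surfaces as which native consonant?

z

/z/ is closest: same manner (fricative), place distance 0 (alveolar→alveolar), voicing differs (+1); total 1. Next closest is /ʒ/ at distance 2.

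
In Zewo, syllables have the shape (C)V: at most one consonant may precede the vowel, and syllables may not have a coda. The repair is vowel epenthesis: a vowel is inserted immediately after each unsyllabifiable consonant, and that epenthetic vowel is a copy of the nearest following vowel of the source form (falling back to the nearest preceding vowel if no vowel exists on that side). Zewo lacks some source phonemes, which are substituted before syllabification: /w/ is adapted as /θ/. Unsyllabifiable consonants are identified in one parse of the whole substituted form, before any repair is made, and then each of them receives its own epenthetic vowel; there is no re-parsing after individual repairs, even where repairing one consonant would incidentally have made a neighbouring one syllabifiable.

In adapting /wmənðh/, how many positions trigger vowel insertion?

After substitution the input is /θmənðh/.
The unsyllabifiable consonants are /θ/, /n/, /ð/, /h/; each receives one epenthetic vowel.

4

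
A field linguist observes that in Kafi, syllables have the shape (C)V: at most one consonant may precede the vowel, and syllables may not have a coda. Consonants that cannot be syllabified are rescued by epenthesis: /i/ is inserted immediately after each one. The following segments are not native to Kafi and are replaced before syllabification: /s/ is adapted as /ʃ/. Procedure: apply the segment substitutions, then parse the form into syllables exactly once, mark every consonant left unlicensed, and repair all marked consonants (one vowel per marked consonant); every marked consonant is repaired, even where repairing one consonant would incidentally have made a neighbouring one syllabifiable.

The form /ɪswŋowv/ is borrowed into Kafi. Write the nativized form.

ɪʃiwiŋowivi

Substitution: /s/ → /ʃ/, giving /ɪʃwŋowv/.
The consonants /ʃ/, /w/, /w/, /v/ cannot be parsed into a legal (C)V syllable (no codas are permitted; onsets are limited to one consonant).
Each unlicensed consonant becomes the onset of a new syllable: /ʃ/ → /ʃi/, /w/ → /wi/, /w/ → /wi/, /v/ → /vi/.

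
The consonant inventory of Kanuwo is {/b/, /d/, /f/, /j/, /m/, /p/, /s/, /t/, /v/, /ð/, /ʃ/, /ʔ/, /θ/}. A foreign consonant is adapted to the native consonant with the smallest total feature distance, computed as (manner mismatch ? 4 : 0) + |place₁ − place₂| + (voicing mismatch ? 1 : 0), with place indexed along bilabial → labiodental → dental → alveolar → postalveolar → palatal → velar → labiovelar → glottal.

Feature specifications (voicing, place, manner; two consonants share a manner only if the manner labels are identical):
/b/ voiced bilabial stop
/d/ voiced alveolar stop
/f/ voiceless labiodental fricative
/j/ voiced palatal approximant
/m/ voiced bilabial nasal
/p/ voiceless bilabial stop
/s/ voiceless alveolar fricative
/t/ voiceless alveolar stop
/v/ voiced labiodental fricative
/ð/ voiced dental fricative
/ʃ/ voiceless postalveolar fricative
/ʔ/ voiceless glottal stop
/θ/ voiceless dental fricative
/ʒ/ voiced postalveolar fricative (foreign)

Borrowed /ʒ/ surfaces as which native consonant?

ʃ

/ʃ/ is closest: same manner (fricative), place distance 0 (postalveolar→postalveolar), voicing differs (+1); total 1. Next closest is /s/ at distance 2.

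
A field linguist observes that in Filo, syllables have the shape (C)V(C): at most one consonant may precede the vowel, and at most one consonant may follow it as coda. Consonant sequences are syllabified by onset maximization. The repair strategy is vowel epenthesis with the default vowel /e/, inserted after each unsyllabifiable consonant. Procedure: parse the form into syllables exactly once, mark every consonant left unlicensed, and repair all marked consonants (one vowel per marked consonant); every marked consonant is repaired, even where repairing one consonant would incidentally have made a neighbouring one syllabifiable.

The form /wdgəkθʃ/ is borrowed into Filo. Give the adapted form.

The consonants /w/, /d/, /θ/, /ʃ/ cannot be parsed into a legal (C)V(C) syllable (at most one coda consonant is licensed; onsets are limited to one consonant).
Each unlicensed consonant becomes the onset of a new syllable: /w/ → /we/, /d/ → /de/, /θ/ → /θe/, /ʃ/ → /ʃe/.

wedegəkθeʃe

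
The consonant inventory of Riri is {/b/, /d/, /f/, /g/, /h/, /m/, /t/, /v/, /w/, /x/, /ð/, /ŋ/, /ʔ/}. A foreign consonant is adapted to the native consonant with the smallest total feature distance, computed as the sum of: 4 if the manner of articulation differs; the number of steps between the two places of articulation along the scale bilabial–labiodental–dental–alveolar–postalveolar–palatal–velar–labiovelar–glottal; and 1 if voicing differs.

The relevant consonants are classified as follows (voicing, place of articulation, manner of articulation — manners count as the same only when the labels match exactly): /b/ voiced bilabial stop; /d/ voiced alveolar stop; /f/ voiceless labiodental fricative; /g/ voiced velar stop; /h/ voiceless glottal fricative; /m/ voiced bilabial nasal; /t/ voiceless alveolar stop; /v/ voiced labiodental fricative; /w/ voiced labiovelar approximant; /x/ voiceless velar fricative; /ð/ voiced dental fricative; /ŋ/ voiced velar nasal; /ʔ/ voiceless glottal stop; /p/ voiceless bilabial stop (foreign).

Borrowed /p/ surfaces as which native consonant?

b

/b/ is closest: same manner (stop), place distance 0 (bilabial→bilabial), voicing differs (+1); total 1. Next closest is /t/ at distance 3.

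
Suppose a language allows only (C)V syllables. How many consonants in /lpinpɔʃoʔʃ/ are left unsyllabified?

4

Syllabifying with onset maximization leaves /l/, /n/, /ʔ/, /ʃ/ stranded (no codas are permitted; onsets are limited to one consonant).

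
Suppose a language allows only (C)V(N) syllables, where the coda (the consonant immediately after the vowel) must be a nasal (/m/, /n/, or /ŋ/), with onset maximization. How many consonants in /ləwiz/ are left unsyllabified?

The consonants /z/ cannot be parsed into a legal (C)V(N) syllable (only a nasal (/m/, /n/, or /ŋ/) is licensed in coda position; onsets are limited to one consonant).

1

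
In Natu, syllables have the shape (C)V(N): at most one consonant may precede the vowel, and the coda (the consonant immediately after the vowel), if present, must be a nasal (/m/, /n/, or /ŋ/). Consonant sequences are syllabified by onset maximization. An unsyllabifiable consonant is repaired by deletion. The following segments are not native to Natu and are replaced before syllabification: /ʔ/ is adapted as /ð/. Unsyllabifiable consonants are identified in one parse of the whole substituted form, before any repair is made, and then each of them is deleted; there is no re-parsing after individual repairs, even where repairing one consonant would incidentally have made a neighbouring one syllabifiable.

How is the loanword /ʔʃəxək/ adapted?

Substitution: /ʔ/ → /ð/, giving /ðʃəxək/.
The consonants /ð/, /k/ cannot be parsed into a legal (C)V(N) syllable (only a nasal (/m/, /n/, or /ŋ/) is licensed in coda position; onsets are limited to one consonant).
Deletion applies to /ð/, /k/.

ʃəxə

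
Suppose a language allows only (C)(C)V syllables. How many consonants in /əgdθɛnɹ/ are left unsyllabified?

3

Syllabifying with onset maximization leaves /g/, /n/, /ɹ/ stranded (no codas are permitted; onsets may contain at most 2 consonants).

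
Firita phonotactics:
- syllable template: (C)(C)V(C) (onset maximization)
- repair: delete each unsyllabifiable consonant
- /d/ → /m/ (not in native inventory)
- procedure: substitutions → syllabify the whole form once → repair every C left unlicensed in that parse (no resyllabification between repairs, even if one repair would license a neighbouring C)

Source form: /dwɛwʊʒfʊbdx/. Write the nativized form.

mwɛwʊʒfʊb

Substitution: /d/ → /m/, giving /mwɛwʊʒfʊbmx/.
Under (C)(C)V(C), the unsyllabifiable consonants are /m/, /x/ (at most one coda consonant is licensed; onsets may contain at most 2 consonants).
Deleting the stranded consonants removes /m/, /x/.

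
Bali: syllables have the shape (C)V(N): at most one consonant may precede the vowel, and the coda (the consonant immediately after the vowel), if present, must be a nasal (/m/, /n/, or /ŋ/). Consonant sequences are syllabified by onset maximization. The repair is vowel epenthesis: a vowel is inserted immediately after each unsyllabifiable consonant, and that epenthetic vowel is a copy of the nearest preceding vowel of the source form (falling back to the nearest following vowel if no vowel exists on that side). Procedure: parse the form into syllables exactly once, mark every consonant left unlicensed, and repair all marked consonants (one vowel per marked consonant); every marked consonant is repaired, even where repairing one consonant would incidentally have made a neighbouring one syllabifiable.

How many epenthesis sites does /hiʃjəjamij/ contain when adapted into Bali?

The unsyllabifiable consonants are /ʃ/, /j/; each receives one epenthetic vowel.

2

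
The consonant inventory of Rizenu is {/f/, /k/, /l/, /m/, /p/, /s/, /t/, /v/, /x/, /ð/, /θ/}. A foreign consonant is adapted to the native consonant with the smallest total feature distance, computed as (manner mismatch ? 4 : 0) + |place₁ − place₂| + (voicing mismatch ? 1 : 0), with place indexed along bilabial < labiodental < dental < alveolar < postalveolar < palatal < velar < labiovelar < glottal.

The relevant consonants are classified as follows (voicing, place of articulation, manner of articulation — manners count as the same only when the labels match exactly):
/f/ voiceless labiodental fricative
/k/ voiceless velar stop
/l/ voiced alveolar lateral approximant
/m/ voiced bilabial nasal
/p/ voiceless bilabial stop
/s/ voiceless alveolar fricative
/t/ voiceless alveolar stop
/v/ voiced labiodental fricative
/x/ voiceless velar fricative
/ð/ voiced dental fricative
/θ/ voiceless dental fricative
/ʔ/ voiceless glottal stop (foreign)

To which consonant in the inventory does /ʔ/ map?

k

/k/ is closest: same manner (stop), place distance 2 (glottal→velar), same voicing; total 2. Next closest is /t/ at distance 5.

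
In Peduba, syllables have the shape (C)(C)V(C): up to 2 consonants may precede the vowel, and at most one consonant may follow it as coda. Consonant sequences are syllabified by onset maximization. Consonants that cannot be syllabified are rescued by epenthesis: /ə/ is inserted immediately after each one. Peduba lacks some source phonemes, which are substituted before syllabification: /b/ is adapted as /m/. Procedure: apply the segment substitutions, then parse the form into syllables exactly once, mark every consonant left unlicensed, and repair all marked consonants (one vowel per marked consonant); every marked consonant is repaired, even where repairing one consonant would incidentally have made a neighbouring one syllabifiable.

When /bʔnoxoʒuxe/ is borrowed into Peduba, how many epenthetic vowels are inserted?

After substitution the input is /mʔnoxoʒuxe/.
The unsyllabifiable consonants are /m/; each receives one epenthetic vowel.

1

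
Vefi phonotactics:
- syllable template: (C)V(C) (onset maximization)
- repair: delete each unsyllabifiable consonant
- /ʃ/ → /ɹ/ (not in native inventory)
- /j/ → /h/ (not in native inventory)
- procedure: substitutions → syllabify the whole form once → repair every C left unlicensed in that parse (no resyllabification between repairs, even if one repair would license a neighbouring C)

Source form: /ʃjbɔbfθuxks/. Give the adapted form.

bɔbθux

Substitution: /ʃ/ → /ɹ/, /j/ → /h/, giving /ɹhbɔbfθuxks/.
Syllabifying with onset maximization leaves /ɹ/, /h/, /f/, /k/, /s/ stranded (at most one coda consonant is licensed; onsets are limited to one consonant).
Deletion applies to /ɹ/, /h/, /f/, /k/, /s/.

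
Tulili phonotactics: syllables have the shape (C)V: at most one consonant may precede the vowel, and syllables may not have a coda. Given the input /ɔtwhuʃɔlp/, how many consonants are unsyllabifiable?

4

The consonants /t/, /w/, /l/, /p/ cannot be parsed into a legal (C)V syllable (no codas are permitted; onsets are limited to one consonant).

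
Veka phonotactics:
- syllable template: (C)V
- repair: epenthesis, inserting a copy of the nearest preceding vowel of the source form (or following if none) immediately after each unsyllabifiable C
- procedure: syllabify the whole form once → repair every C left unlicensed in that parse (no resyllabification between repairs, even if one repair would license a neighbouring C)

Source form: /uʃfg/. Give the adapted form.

The consonants /ʃ/, /f/, /g/ cannot be parsed into a legal (C)V syllable (no codas are permitted; onsets are limited to one consonant).
Each unlicensed consonant becomes the onset of a new syllable: /ʃ/ → /ʃu/, /f/ → /fu/, /g/ → /gu/.

uʃufugu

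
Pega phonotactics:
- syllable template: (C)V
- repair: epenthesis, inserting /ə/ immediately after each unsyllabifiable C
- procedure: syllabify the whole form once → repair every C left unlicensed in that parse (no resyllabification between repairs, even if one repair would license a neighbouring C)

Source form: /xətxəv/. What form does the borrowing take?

Syllabifying with onset maximization leaves /t/, /v/ stranded (no codas are permitted; onsets are limited to one consonant).
Inserting the epenthetic vowel yields /t/ → /tə/, /v/ → /və/.

xətəxəvə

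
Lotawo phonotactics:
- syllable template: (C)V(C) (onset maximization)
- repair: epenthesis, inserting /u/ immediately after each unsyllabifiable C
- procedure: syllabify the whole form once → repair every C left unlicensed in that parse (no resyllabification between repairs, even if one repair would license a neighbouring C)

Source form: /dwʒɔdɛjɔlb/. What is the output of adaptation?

Syllabifying with onset maximization leaves /d/, /w/, /b/ stranded (at most one coda consonant is licensed; onsets are limited to one consonant).
Inserting the epenthetic vowel yields /d/ → /du/, /w/ → /wu/, /b/ → /bu/.

duwuʒɔdɛjɔlbu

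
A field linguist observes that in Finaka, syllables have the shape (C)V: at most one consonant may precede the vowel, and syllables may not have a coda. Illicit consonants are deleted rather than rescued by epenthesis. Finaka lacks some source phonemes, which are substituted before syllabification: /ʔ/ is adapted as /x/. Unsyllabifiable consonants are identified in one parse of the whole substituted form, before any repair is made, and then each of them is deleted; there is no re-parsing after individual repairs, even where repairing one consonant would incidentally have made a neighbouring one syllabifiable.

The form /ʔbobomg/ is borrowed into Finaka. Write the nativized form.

Substitution: /ʔ/ → /x/, giving /xbobomg/.
Under (C)V, the unsyllabifiable consonants are /x/, /m/, /g/ (no codas are permitted; onsets are limited to one consonant).
Each unlicensed consonant is deleted: /x/, /m/, /g/.

bobo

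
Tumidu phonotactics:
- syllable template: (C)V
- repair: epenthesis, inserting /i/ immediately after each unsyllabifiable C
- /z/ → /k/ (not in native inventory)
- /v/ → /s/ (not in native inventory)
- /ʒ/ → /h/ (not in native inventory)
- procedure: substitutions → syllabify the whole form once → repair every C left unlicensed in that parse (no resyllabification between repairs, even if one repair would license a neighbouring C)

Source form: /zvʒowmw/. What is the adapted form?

kisihowimiwi

Substitution: /z/ → /k/, /v/ → /s/, /ʒ/ → /h/, giving /kshowmw/.
The consonants /k/, /s/, /w/, /m/, /w/ cannot be parsed into a legal (C)V syllable (no codas are permitted; onsets are limited to one consonant).
Epenthesis after each stranded consonant: /k/ → /ki/, /s/ → /si/, /w/ → /wi/, /m/ → /mi/, /w/ → /wi/.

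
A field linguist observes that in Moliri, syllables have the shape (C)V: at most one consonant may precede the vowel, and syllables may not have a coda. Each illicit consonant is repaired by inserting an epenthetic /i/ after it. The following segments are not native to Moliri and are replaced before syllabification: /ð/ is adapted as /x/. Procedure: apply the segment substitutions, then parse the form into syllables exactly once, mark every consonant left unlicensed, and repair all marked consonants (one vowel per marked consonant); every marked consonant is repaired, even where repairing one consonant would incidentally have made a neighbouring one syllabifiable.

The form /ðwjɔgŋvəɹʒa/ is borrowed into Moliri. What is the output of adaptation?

xiwijɔgiŋivəɹiʒa

Substitution: /ð/ → /x/, giving /xwjɔgŋvəɹʒa/.
Under (C)V, the unsyllabifiable consonants are /x/, /w/, /g/, /ŋ/, /ɹ/ (no codas are permitted; onsets are limited to one consonant).
Inserting the epenthetic vowel yields /x/ → /xi/, /w/ → /wi/, /g/ → /gi/, /ŋ/ → /ŋi/, /ɹ/ → /ɹi/.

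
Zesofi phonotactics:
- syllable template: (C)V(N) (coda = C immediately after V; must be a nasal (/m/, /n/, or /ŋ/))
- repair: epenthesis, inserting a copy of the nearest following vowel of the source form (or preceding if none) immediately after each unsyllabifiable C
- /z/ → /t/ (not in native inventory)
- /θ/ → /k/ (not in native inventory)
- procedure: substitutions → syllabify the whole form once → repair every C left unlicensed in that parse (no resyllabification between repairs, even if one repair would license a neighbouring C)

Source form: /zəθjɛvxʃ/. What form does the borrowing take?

təkɛjɛvɛxɛʃɛ

Substitution: /z/ → /t/, /θ/ → /k/, giving /təkjɛvxʃ/.
Under (C)V(N), the unsyllabifiable consonants are /k/, /v/, /x/, /ʃ/ (only a nasal (/m/, /n/, or /ŋ/) is licensed in coda position; onsets are limited to one consonant).
Epenthesis after each stranded consonant: /k/ → /kɛ/, /v/ → /vɛ/, /x/ → /xɛ/, /ʃ/ → /ʃɛ/.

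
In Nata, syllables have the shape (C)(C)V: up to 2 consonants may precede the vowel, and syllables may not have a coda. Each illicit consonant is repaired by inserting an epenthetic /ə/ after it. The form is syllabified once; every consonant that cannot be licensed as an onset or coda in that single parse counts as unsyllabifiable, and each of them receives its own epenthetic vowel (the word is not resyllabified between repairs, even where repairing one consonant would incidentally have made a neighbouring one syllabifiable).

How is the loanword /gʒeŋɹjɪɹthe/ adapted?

Syllabifying with onset maximization leaves /ŋ/, /ɹ/ stranded (no codas are permitted; onsets may contain at most 2 consonants).
Inserting the epenthetic vowel yields /ŋ/ → /ŋə/, /ɹ/ → /ɹə/.

gʒeŋəɹjɪɹəthe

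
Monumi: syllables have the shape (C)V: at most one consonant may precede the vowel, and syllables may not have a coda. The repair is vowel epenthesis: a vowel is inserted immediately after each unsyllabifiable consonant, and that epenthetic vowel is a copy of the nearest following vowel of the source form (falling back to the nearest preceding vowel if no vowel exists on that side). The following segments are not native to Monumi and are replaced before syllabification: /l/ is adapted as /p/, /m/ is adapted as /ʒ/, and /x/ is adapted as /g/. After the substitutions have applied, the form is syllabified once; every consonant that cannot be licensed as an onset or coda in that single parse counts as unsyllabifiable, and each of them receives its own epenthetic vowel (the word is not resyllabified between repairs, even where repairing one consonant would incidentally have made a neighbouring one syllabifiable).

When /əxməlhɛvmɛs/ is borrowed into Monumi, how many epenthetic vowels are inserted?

4

After substitution the input is /əgʒəphɛvʒɛs/.
The unsyllabifiable consonants are /g/, /p/, /v/, /s/; each receives one epenthetic vowel.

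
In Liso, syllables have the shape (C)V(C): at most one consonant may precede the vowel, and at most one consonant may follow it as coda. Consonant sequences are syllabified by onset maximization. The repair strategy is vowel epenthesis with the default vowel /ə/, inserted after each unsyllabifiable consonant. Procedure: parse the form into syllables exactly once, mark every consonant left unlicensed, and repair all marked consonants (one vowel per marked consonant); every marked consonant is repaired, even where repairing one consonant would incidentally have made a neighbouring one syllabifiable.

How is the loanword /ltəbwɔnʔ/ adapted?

lətəbwɔnʔə

The consonants /l/, /ʔ/ cannot be parsed into a legal (C)V(C) syllable (at most one coda consonant is licensed; onsets are limited to one consonant).
Each unlicensed consonant becomes the onset of a new syllable: /l/ → /lə/, /ʔ/ → /ʔə/.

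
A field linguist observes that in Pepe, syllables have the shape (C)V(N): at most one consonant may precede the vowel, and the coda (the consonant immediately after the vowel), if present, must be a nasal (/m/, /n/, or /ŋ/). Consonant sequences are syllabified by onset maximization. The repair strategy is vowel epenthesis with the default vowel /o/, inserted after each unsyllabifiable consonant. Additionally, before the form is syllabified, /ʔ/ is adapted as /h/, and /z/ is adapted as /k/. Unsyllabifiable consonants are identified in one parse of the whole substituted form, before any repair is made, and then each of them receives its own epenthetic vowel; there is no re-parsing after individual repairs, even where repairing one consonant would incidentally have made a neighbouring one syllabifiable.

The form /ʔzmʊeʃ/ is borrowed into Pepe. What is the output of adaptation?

Substitution: /ʔ/ → /h/, /z/ → /k/, giving /hkmʊeʃ/.
Syllabifying with onset maximization leaves /h/, /k/, /ʃ/ stranded (only a nasal (/m/, /n/, or /ŋ/) is licensed in coda position; onsets are limited to one consonant).
Inserting the epenthetic vowel yields /h/ → /ho/, /k/ → /ko/, /ʃ/ → /ʃo/.

hokomʊeʃo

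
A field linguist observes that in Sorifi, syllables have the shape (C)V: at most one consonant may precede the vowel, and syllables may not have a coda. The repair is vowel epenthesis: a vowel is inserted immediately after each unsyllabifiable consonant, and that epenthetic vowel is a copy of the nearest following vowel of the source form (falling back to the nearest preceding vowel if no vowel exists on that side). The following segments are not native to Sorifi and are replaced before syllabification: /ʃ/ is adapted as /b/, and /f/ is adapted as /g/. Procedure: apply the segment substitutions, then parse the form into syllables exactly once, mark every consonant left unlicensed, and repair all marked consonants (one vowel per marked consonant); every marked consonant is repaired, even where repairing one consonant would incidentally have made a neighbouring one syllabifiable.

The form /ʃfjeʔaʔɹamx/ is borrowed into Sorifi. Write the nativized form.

begejeʔaʔaɹamaxa

Substitution: /ʃ/ → /b/, /f/ → /g/, giving /bgjeʔaʔɹamx/.
The consonants /b/, /g/, /ʔ/, /m/, /x/ cannot be parsed into a legal (C)V syllable (no codas are permitted; onsets are limited to one consonant).
Each unlicensed consonant becomes the onset of a new syllable: /b/ → /be/, /g/ → /ge/, /ʔ/ → /ʔa/, /m/ → /ma/, /x/ → /xa/.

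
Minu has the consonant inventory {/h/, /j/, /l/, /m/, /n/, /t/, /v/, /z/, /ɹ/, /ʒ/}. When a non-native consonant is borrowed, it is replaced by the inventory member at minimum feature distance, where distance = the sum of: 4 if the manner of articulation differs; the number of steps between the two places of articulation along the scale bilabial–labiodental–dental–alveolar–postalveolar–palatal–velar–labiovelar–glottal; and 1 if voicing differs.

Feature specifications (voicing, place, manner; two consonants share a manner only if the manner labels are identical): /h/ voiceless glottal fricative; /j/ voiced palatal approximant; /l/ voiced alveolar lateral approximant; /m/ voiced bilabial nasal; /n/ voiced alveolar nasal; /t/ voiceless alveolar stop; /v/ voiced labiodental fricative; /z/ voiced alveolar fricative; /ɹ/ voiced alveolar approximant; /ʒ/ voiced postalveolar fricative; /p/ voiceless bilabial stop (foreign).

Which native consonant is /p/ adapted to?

t

/t/ is closest: same manner (stop), place distance 3 (bilabial→alveolar), same voicing; total 3. Next closest is /m/ at distance 5.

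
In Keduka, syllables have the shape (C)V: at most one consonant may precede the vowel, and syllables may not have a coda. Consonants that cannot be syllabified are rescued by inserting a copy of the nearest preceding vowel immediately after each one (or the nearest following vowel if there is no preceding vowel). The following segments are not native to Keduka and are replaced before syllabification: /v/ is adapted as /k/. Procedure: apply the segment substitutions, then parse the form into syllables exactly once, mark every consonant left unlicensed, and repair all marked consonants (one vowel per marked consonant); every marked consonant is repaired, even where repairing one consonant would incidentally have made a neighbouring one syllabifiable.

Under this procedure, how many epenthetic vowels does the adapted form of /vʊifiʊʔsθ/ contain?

After substitution the input is /kʊifiʊʔsθ/.
The unsyllabifiable consonants are /ʔ/, /s/, /θ/; each receives one epenthetic vowel.

3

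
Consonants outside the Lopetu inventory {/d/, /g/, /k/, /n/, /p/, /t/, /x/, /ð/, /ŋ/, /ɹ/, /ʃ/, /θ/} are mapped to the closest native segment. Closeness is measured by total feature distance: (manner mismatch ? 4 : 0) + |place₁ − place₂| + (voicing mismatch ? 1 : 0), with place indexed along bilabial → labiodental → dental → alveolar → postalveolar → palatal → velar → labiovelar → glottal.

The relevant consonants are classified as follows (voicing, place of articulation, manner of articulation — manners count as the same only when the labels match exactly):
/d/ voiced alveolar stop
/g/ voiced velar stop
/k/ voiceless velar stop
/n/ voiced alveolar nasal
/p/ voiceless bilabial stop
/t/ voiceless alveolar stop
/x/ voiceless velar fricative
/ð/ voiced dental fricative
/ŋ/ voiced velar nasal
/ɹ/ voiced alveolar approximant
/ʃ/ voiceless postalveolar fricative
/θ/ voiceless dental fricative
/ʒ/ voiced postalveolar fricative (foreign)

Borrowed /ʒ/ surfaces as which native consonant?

ʃ

/ʃ/ is closest: same manner (fricative), place distance 0 (postalveolar→postalveolar), voicing differs (+1); total 1. Next closest is /ð/ at distance 2.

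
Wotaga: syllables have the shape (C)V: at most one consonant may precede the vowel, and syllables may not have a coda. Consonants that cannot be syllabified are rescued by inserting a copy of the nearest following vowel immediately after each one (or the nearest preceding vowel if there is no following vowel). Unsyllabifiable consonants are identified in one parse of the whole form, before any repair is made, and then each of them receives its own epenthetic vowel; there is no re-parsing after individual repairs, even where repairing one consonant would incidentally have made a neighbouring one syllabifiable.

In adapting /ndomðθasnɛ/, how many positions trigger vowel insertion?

The unsyllabifiable consonants are /n/, /m/, /ð/, /s/; each receives one epenthetic vowel.

4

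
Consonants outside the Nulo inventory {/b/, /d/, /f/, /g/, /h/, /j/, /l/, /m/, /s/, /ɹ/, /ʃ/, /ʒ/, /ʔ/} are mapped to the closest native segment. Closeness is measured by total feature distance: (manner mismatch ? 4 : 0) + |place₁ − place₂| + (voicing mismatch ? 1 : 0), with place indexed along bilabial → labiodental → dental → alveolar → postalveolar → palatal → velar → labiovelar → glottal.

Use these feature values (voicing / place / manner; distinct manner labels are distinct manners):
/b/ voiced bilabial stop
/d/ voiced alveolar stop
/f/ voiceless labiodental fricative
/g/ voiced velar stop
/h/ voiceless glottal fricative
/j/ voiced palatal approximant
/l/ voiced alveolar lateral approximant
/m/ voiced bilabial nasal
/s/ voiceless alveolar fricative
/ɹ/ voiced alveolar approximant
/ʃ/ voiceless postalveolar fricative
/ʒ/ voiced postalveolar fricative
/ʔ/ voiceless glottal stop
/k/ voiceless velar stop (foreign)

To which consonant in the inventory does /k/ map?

/g/ is closest: same manner (stop), place distance 0 (velar→velar), voicing differs (+1); total 1. Next closest is /ʔ/ at distance 2.

g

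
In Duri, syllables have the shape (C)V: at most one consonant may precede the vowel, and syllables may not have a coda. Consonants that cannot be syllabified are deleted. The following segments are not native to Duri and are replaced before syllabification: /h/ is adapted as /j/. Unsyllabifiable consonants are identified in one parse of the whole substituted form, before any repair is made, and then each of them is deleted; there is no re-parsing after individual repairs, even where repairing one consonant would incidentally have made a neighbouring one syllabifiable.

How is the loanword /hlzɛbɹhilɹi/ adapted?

zɛjiɹi

Substitution: /h/ → /j/, giving /jlzɛbɹjilɹi/.
Syllabifying with onset maximization leaves /j/, /l/, /b/, /ɹ/, /l/ stranded (no codas are permitted; onsets are limited to one consonant).
Deleting the stranded consonants removes /j/, /l/, /b/, /ɹ/, /l/.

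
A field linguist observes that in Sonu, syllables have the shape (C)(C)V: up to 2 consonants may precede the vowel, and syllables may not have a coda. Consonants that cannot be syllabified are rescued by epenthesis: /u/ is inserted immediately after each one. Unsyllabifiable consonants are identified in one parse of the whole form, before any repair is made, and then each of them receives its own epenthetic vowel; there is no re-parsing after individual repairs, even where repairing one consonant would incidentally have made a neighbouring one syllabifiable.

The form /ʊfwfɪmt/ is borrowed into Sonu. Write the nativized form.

The consonants /f/, /m/, /t/ cannot be parsed into a legal (C)(C)V syllable (no codas are permitted; onsets may contain at most 2 consonants).
Inserting the epenthetic vowel yields /f/ → /fu/, /m/ → /mu/, /t/ → /tu/.

ʊfuwfɪmutu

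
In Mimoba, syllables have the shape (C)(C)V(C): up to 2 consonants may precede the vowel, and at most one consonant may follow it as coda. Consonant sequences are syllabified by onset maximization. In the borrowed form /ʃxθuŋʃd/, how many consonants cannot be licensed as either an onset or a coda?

3

The consonants /ʃ/, /ʃ/, /d/ cannot be parsed into a legal (C)(C)V(C) syllable (at most one coda consonant is licensed; onsets may contain at most 2 consonants).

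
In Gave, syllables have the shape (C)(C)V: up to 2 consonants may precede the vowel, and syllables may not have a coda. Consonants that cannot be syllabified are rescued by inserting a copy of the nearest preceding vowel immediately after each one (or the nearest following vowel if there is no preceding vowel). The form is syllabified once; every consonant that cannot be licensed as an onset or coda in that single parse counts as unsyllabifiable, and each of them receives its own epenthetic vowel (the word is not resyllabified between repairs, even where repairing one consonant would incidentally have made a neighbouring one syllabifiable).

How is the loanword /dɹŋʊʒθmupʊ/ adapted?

dʊɹŋʊʒʊθmupʊ

Syllabifying with onset maximization leaves /d/, /ʒ/ stranded (no codas are permitted; onsets may contain at most 2 consonants).
Inserting the epenthetic vowel yields /d/ → /dʊ/, /ʒ/ → /ʒʊ/.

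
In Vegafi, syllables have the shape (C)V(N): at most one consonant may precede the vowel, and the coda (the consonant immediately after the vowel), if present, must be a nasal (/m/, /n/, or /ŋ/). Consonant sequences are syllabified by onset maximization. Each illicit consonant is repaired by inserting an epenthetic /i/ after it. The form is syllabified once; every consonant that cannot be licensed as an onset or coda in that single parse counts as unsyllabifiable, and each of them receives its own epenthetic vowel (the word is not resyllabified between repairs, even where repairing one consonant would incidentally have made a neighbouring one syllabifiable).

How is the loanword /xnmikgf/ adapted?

xinimikigifi

Syllabifying with onset maximization leaves /x/, /n/, /k/, /g/, /f/ stranded (only a nasal (/m/, /n/, or /ŋ/) is licensed in coda position; onsets are limited to one consonant).
Epenthesis after each stranded consonant: /x/ → /xi/, /n/ → /ni/, /k/ → /ki/, /g/ → /gi/, /f/ → /fi/.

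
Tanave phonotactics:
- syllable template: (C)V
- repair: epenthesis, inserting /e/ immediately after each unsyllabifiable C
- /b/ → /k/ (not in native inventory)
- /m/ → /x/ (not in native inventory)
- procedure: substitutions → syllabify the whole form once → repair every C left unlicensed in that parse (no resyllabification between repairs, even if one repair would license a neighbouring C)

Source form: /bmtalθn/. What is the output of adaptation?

Substitution: /b/ → /k/, /m/ → /x/, giving /kxtalθn/.
Syllabifying with onset maximization leaves /k/, /x/, /l/, /θ/, /n/ stranded (no codas are permitted; onsets are limited to one consonant).
Each unlicensed consonant becomes the onset of a new syllable: /k/ → /ke/, /x/ → /xe/, /l/ → /le/, /θ/ → /θe/, /n/ → /ne/.

kexetaleθene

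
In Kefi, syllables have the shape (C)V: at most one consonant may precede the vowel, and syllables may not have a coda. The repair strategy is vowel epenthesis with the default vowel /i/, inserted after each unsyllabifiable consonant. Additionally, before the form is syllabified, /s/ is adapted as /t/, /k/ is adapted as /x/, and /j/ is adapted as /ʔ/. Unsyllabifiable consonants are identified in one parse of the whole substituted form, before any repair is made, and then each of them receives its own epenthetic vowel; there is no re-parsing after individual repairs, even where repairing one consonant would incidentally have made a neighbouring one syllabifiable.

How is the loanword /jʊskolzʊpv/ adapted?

ʔʊtixolizʊpivi

Substitution: /j/ → /ʔ/, /s/ → /t/, /k/ → /x/, giving /ʔʊtxolzʊpv/.
The consonants /t/, /l/, /p/, /v/ cannot be parsed into a legal (C)V syllable (no codas are permitted; onsets are limited to one consonant).
Each unlicensed consonant becomes the onset of a new syllable: /t/ → /ti/, /l/ → /li/, /p/ → /pi/, /v/ → /vi/.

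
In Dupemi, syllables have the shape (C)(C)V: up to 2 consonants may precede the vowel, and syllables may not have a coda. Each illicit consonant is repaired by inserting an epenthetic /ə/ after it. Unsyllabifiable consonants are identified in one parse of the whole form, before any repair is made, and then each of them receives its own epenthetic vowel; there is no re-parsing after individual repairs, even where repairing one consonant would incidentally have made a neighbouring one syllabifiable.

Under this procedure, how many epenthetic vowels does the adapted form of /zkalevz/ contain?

The unsyllabifiable consonants are /v/, /z/; each receives one epenthetic vowel.

2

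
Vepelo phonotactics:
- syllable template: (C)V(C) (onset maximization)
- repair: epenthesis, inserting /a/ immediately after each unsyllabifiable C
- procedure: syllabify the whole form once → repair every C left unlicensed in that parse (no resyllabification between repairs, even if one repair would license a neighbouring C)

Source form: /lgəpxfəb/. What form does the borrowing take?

Under (C)V(C), the unsyllabifiable consonants are /l/, /x/ (at most one coda consonant is licensed; onsets are limited to one consonant).
Inserting the epenthetic vowel yields /l/ → /la/, /x/ → /xa/.

lagəpxafəb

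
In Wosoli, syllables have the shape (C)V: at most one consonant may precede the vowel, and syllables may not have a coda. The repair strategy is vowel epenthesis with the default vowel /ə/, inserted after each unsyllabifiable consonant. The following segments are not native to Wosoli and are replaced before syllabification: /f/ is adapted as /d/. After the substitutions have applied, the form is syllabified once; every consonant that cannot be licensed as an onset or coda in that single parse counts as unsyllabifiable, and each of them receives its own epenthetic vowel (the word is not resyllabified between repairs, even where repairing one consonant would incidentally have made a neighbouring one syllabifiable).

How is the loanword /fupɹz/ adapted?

Substitution: /f/ → /d/, giving /dupɹz/.
Syllabifying with onset maximization leaves /p/, /ɹ/, /z/ stranded (no codas are permitted; onsets are limited to one consonant).
Inserting the epenthetic vowel yields /p/ → /pə/, /ɹ/ → /ɹə/, /z/ → /zə/.

dupəɹəzə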